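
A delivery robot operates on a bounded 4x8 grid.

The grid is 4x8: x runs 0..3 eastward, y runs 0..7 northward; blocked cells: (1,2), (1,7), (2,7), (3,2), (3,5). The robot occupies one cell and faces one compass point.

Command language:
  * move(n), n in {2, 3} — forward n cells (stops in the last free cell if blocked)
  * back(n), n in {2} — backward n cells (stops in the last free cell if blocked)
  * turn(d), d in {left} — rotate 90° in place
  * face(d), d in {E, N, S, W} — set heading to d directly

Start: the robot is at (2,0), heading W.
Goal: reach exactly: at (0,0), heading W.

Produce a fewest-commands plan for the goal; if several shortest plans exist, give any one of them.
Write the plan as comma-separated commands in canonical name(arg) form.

move(3)

t0: at (2,0), heading W
1. move(3) → at (0,0), heading W
shorter routes all fall short; 1 is best.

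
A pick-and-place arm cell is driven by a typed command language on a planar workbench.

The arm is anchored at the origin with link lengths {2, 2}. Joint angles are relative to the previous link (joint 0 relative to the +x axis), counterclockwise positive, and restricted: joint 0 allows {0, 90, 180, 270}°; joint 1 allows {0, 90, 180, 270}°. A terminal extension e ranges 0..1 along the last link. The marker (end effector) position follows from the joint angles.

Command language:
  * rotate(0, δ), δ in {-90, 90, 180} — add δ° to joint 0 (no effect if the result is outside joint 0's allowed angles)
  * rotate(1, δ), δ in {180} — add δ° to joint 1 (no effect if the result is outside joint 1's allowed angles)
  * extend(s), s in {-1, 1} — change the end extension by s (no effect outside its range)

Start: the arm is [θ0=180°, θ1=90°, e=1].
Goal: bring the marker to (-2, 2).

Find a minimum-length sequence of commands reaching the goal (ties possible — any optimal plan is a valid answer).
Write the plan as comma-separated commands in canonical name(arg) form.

rotate(1, 180), extend(-1)

start: [θ0=180°, θ1=90°, e=1]
1. rotate(1, 180) → [θ0=180°, θ1=270°, e=1]
2. extend(-1) → [θ0=180°, θ1=270°, e=0]
no 1-step plan works, so 2 is optimal.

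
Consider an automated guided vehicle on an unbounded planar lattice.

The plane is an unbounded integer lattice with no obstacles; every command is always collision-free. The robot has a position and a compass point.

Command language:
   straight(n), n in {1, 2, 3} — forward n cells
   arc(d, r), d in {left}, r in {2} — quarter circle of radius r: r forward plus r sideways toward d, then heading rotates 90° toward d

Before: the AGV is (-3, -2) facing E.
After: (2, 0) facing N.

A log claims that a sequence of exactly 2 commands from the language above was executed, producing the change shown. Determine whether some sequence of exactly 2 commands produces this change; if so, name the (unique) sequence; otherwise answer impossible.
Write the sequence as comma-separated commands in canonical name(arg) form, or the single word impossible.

key: position moved to (2,0) AND the heading swung to N — translation plus rotation needed
start: (-3, -2) facing E
1. straight(3) → (0, -2) facing E
2. arc(left, 2) → (2, 0) facing N
no other 2-command option fits: unique.

straight(3), arc(left, 2)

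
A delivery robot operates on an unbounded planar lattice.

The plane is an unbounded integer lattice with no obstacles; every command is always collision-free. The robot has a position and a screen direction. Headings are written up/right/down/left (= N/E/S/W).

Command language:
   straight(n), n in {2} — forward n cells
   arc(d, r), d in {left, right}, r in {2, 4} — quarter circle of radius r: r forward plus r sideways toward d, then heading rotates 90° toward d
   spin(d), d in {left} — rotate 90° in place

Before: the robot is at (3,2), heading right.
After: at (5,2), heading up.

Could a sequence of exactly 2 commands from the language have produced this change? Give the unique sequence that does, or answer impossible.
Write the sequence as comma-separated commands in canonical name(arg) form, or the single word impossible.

key: running spin(left) before straight(2) would end elsewhere — order is forced
start: at (3,2), heading right
1. straight(2) → at (5,2), heading right
2. spin(left) → at (5,2), heading up
no rival 2-sequence matches.

straight(2), spin(left)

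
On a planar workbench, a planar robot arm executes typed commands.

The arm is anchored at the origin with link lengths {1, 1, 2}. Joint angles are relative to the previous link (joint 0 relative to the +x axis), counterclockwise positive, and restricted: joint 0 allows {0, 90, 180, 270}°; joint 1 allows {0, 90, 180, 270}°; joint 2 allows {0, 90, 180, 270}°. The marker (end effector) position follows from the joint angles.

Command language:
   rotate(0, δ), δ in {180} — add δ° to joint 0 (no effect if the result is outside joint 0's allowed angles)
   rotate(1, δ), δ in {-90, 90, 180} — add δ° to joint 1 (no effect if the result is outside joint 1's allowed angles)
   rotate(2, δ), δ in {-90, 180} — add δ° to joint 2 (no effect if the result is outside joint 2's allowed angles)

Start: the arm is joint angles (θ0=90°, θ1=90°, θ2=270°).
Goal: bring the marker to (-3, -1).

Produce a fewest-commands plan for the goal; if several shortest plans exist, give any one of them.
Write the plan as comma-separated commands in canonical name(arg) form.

t0: joint angles (θ0=90°, θ1=90°, θ2=270°)
t=1 rotate(2, 180) ⇒ joint angles (θ0=90°, θ1=90°, θ2=90°)
t=2 rotate(1, 180) ⇒ joint angles (θ0=90°, θ1=270°, θ2=90°)
t=3 rotate(2, -90) ⇒ joint angles (θ0=90°, θ1=270°, θ2=0°)
t=4 rotate(0, 180) ⇒ joint angles (θ0=270°, θ1=270°, θ2=0°)
shorter routes all fall short; 4 is best.

rotate(2, 180), rotate(1, 180), rotate(2, -90), rotate(0, 180)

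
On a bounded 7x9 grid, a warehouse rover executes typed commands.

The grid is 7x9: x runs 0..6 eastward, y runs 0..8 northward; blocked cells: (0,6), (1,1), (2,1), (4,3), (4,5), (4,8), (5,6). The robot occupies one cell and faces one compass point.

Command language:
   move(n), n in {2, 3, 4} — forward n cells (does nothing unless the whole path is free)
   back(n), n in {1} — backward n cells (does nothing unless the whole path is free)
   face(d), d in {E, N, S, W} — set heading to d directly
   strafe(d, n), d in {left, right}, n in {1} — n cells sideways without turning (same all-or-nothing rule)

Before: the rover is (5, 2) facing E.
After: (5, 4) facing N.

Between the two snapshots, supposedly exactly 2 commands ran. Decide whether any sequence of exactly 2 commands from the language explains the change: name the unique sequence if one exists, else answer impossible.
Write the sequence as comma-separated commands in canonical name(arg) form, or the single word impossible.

key: order matters: swapping face(N) and move(2) lands elsewhere
begin: (5, 2) facing E
[1] after face(N): (5, 2) facing N
[2] after move(2): (5, 4) facing N
no other 2-command option fits: unique.

face(N), move(2)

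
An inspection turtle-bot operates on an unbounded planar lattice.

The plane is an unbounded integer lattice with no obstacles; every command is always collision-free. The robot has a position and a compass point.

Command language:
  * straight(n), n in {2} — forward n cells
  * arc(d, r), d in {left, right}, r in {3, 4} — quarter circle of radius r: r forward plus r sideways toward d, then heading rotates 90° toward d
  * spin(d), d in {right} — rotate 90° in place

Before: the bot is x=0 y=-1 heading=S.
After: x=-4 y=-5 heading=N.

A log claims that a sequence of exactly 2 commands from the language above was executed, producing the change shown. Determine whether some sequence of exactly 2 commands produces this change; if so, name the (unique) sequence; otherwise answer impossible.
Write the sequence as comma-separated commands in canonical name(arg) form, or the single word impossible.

key: cell and facing (now N) both changed — the 2 commands mix motion and turning
initial: x=0 y=-1 heading=S
t=1 arc(right, 4) ⇒ x=-4 y=-5 heading=W
t=2 spin(right) ⇒ x=-4 y=-5 heading=N
no rival 2-sequence matches.

arc(right, 4), spin(right)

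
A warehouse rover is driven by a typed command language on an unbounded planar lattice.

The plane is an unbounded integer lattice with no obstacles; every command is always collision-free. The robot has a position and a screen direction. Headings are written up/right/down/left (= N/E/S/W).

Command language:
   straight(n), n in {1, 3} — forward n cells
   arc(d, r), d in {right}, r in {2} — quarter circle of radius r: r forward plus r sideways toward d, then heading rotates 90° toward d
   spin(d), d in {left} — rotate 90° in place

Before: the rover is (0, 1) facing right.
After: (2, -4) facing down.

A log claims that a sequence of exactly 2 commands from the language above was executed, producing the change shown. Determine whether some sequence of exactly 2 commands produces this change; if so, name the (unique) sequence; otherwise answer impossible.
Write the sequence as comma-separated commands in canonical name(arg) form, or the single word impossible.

arc(right, 2), straight(3)

key: order matters: swapping arc(right, 2) and straight(3) lands elsewhere
from: (0, 1) facing right
step 1 (arc(right, 2)): (2, -1) facing down
step 2 (straight(3)): (2, -4) facing down
no other 2-command option fits: unique.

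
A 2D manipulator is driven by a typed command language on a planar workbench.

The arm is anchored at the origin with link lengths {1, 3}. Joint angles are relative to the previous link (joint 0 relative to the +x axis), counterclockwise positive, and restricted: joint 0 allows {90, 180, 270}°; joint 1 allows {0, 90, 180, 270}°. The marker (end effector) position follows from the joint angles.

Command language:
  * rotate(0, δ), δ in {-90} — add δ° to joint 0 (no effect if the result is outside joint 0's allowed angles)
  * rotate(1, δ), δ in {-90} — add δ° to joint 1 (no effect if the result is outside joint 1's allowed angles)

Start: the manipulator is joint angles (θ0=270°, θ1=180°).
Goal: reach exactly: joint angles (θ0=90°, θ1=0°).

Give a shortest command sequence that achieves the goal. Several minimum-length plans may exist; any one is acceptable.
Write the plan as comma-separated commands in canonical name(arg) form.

start: joint angles (θ0=270°, θ1=180°)
t=1 rotate(1, -90) ⇒ joint angles (θ0=270°, θ1=90°)
t=2 rotate(1, -90) ⇒ joint angles (θ0=270°, θ1=0°)
t=3 rotate(0, -90) ⇒ joint angles (θ0=180°, θ1=0°)
t=4 rotate(0, -90) ⇒ joint angles (θ0=90°, θ1=0°)
shorter routes all fall short; 4 is best.

rotate(1, -90), rotate(1, -90), rotate(0, -90), rotate(0, -90)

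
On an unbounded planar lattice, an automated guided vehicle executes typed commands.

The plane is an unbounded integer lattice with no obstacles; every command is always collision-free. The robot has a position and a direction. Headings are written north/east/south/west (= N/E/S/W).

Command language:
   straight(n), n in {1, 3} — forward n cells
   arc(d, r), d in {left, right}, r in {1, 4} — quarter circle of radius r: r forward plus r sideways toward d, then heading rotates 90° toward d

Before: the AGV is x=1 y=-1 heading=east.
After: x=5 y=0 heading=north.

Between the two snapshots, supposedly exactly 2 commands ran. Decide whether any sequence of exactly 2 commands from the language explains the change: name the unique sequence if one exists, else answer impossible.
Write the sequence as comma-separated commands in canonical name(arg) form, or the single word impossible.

key: cell and facing (now N) both changed — the 2 commands mix motion and turning
start: x=1 y=-1 heading=east
1. straight(3) → x=4 y=-1 heading=east
2. arc(left, 1) → x=5 y=0 heading=north
no other 2-command option fits: unique.

straight(3), arc(left, 1)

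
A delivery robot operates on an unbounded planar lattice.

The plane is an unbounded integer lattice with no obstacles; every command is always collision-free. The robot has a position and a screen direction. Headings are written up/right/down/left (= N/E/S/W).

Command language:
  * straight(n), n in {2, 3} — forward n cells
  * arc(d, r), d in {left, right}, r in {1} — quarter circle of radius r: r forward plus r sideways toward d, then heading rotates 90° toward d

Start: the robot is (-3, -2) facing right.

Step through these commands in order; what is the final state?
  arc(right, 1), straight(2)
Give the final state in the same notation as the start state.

start: (-3, -2) facing right
1. arc(right, 1) → (-2, -3) facing down
2. straight(2) → (-2, -5) facing down

(-2, -5) facing down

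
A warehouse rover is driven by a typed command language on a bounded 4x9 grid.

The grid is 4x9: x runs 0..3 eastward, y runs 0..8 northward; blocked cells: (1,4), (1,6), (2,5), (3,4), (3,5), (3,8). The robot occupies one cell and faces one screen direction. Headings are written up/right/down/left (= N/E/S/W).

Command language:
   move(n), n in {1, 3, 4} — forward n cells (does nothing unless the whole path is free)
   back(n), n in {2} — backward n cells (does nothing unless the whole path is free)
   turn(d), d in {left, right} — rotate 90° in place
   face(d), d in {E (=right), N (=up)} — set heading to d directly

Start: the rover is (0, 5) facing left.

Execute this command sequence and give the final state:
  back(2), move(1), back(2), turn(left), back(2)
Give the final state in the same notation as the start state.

from: (0, 5) facing left
t=1 back(2) ⇒ (0, 5) facing left
t=2 move(1) ⇒ (0, 5) facing left
t=3 back(2) ⇒ (0, 5) facing left
t=4 turn(left) ⇒ (0, 5) facing down
t=5 back(2) ⇒ (0, 7) facing down

(0, 7) facing down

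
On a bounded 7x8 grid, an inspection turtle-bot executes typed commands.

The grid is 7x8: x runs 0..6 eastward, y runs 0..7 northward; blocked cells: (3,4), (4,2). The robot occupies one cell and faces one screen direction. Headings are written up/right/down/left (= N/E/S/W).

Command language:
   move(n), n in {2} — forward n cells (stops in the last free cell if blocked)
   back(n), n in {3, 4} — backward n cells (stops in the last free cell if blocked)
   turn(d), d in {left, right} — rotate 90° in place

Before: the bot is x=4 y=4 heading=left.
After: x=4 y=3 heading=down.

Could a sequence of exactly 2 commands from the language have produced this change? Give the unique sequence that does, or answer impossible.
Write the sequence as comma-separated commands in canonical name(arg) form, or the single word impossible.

turn(left), move(2)

key: running move(2) before turn(left) would end elsewhere — order is forced
from: x=4 y=4 heading=left
[1] after turn(left): x=4 y=4 heading=down
[2] after move(2): x=4 y=3 heading=down
all 25 alternatives checked — unique.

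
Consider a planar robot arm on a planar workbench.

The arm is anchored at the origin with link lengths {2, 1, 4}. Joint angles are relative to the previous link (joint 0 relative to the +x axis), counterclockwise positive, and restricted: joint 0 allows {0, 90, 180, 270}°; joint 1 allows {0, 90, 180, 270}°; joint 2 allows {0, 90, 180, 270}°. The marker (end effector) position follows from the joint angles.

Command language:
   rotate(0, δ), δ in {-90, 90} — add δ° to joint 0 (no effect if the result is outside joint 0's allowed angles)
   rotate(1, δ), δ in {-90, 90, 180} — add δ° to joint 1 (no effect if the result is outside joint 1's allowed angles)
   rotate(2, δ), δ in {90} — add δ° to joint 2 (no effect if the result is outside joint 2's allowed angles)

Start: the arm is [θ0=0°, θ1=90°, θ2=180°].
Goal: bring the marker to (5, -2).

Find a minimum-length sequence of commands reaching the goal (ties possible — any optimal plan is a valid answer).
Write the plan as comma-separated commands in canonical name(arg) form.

rotate(2, 90), rotate(2, 90), rotate(0, -90)

begin: [θ0=0°, θ1=90°, θ2=180°]
step 1 (rotate(2, 90)): [θ0=0°, θ1=90°, θ2=270°]
step 2 (rotate(2, 90)): [θ0=0°, θ1=90°, θ2=0°]
step 3 (rotate(0, -90)): [θ0=270°, θ1=90°, θ2=0°]
no 2-step plan works, so 3 is optimal.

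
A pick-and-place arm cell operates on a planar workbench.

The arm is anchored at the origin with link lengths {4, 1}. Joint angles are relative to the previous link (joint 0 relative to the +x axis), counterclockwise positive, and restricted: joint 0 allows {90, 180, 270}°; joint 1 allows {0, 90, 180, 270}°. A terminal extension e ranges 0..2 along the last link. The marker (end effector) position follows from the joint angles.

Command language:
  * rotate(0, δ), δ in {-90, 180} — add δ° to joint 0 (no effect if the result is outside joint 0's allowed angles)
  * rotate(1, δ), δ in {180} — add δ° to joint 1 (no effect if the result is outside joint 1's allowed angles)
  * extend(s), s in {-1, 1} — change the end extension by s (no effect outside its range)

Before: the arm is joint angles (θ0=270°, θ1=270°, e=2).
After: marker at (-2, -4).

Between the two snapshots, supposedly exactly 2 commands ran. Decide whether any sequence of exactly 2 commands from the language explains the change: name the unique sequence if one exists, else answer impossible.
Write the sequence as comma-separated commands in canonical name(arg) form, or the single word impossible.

key: order matters: swapping extend(1) and extend(-1) lands elsewhere
begin: joint angles (θ0=270°, θ1=270°, e=2)
1. extend(1) → joint angles (θ0=270°, θ1=270°, e=2)
2. extend(-1) → joint angles (θ0=270°, θ1=270°, e=1)
all 25 alternatives checked — unique.

extend(1), extend(-1)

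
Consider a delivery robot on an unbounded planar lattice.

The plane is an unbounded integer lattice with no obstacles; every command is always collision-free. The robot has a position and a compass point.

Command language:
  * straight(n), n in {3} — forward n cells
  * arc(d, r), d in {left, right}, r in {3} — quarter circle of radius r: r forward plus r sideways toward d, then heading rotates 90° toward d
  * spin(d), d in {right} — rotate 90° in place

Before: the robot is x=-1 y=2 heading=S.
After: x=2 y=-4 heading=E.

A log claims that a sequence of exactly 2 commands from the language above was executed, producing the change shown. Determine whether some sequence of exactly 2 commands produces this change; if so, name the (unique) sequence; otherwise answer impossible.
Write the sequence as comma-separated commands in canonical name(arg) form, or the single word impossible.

key: running arc(left, 3) before straight(3) would end elsewhere — order is forced
start: x=-1 y=2 heading=S
[1] after straight(3): x=-1 y=-1 heading=S
[2] after arc(left, 3): x=2 y=-4 heading=E
no rival 2-sequence matches.

straight(3), arc(left, 3)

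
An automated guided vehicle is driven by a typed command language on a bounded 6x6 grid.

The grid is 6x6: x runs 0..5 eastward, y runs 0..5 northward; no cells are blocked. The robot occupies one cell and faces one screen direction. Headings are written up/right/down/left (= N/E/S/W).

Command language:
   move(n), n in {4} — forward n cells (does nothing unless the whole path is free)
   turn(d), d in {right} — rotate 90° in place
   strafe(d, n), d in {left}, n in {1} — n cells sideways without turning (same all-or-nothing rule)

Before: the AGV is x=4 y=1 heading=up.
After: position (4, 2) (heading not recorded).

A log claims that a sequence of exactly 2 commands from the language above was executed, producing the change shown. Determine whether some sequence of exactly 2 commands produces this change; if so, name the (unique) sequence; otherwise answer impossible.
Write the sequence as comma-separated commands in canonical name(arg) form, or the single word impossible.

turn(right), strafe(left, 1)

key: order matters: swapping turn(right) and strafe(left, 1) lands elsewhere
begin: x=4 y=1 heading=up
t=1 turn(right) ⇒ x=4 y=1 heading=right
t=2 strafe(left, 1) ⇒ x=4 y=2 heading=right
no other 2-command option fits: unique.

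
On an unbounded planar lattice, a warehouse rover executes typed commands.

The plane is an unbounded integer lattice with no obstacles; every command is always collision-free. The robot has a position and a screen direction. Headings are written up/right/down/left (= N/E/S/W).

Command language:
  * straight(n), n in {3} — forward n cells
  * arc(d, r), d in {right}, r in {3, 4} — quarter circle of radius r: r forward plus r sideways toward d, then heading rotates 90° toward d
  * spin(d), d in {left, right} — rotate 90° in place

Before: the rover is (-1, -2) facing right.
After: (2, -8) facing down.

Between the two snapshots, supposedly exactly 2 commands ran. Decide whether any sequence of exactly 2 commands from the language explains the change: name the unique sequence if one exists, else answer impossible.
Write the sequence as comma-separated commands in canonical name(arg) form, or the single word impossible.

key: position moved to (2,-8) AND the heading swung to S — translation plus rotation needed
start: (-1, -2) facing right
[1] after arc(right, 3): (2, -5) facing down
[2] after straight(3): (2, -8) facing down
no rival 2-sequence matches.

arc(right, 3), straight(3)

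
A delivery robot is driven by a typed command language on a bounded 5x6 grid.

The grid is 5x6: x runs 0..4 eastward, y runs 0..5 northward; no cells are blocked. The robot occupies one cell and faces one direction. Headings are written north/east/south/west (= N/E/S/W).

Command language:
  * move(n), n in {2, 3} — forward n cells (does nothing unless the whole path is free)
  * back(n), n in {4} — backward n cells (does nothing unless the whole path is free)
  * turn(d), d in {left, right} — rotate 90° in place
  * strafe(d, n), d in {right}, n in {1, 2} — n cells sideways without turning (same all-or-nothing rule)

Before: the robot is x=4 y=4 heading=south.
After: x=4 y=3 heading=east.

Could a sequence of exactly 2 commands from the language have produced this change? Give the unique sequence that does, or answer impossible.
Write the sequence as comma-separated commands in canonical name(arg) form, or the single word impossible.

turn(left), strafe(right, 1)

key: cell and facing (now E) both changed — the 2 commands mix motion and turning
t0: x=4 y=4 heading=south
[1] after turn(left): x=4 y=4 heading=east
[2] after strafe(right, 1): x=4 y=3 heading=east
all 49 alternatives checked — unique.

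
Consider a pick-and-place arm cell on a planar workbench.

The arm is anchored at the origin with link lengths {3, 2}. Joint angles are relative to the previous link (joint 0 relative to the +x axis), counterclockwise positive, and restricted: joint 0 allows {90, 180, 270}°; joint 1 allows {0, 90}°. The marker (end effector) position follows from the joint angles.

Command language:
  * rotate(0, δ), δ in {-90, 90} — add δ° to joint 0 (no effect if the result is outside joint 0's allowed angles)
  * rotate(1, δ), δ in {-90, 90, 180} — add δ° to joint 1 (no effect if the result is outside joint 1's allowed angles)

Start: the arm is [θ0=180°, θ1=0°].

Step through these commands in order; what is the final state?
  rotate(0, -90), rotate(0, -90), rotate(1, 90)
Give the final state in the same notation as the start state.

start: [θ0=180°, θ1=0°]
1. rotate(0, -90) → [θ0=90°, θ1=0°]
2. rotate(0, -90) → [θ0=90°, θ1=0°]
3. rotate(1, 90) → [θ0=90°, θ1=90°]

[θ0=90°, θ1=90°]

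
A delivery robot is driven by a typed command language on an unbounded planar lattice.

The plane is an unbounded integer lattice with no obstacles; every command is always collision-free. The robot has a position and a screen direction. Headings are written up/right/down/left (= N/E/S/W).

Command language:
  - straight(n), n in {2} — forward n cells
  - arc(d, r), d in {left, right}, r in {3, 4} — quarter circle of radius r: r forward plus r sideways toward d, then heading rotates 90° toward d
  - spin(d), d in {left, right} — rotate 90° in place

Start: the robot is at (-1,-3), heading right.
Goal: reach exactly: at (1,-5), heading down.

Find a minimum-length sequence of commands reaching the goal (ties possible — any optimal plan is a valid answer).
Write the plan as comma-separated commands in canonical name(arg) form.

t0: at (-1,-3), heading right
t=1 straight(2) ⇒ at (1,-3), heading right
t=2 spin(right) ⇒ at (1,-3), heading down
t=3 straight(2) ⇒ at (1,-5), heading down
no 2-step plan works, so 3 is optimal.

straight(2), spin(right), straight(2)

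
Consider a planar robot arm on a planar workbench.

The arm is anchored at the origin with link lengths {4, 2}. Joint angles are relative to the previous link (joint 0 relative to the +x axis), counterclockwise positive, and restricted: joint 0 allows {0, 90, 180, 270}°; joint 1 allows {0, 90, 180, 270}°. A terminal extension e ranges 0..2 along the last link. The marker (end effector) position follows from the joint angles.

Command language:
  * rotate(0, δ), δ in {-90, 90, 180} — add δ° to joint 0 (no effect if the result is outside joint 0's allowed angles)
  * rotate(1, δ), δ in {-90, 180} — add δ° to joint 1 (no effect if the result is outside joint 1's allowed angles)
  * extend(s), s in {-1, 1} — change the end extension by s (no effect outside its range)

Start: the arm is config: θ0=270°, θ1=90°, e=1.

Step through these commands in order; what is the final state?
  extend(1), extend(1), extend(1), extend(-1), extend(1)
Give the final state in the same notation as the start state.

config: θ0=270°, θ1=90°, e=2

start: config: θ0=270°, θ1=90°, e=1
1. extend(1) → config: θ0=270°, θ1=90°, e=2
2. extend(1) → config: θ0=270°, θ1=90°, e=2
3. extend(1) → config: θ0=270°, θ1=90°, e=2
4. extend(-1) → config: θ0=270°, θ1=90°, e=1
5. extend(1) → config: θ0=270°, θ1=90°, e=2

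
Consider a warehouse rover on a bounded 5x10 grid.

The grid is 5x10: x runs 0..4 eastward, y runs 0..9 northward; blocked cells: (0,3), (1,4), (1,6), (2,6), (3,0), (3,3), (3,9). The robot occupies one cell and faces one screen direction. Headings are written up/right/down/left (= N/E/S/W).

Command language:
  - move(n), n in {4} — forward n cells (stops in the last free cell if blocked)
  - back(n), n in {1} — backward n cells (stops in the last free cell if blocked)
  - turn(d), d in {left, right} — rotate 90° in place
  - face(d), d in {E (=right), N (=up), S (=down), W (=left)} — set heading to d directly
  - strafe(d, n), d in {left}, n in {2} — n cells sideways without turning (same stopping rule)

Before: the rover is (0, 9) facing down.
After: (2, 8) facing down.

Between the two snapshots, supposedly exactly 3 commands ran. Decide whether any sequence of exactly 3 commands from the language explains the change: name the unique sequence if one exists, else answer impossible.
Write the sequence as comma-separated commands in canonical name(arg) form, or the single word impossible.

strafe(left, 2), move(4), back(1)

key: move(4) is stopped early by the blocked cell at (2,6)
start: (0, 9) facing down
1. strafe(left, 2) → (2, 9) facing down
2. move(4) → (2, 7) facing down
3. back(1) → (2, 8) facing down
uniquely the one of 729 3-step routes that fits.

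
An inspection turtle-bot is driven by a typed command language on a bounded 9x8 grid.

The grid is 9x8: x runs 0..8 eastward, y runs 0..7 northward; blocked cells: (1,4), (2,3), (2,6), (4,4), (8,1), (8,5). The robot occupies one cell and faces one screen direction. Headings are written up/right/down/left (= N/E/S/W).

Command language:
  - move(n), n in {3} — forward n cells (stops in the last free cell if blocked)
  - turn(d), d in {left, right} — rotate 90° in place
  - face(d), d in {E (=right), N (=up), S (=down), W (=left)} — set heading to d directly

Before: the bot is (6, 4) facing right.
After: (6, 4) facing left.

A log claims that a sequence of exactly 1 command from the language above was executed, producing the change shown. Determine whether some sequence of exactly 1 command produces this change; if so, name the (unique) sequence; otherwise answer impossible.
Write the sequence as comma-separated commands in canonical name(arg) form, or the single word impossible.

key: parked at (6,4) the whole time — nothing moves the robot
t0: (6, 4) facing right
step 1 (face(W)): (6, 4) facing left
no other 1-command option fits: unique.

face(W)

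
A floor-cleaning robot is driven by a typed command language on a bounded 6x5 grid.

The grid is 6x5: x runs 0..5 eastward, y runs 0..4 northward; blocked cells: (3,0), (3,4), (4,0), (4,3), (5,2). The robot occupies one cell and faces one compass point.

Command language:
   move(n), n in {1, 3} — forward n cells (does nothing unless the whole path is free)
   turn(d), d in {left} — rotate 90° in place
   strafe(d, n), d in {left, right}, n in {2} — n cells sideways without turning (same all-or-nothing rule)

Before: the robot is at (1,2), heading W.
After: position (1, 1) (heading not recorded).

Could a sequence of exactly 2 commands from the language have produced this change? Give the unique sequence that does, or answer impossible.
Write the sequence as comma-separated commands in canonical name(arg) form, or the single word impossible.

turn(left), move(1)

key: running move(1) before turn(left) would end elsewhere — order is forced
from: at (1,2), heading W
step 1 (turn(left)): at (1,2), heading S
step 2 (move(1)): at (1,1), heading S
no rival 2-sequence matches.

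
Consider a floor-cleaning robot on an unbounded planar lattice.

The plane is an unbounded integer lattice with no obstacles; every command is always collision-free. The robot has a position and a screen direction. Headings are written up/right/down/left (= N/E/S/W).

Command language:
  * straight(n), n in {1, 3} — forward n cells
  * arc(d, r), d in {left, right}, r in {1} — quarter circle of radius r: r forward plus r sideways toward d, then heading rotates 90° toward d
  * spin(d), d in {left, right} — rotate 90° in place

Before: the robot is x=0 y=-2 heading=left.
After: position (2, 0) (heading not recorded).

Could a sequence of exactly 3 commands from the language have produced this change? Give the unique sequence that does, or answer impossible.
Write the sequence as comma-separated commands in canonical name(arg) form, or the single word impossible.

key: order matters: swapping spin(right) and arc(left, 1) lands elsewhere
t0: x=0 y=-2 heading=left
1. spin(right) → x=0 y=-2 heading=up
2. arc(right, 1) → x=1 y=-1 heading=right
3. arc(left, 1) → x=2 y=0 heading=up
uniquely the one of 216 3-step routes that fits.

spin(right), arc(right, 1), arc(left, 1)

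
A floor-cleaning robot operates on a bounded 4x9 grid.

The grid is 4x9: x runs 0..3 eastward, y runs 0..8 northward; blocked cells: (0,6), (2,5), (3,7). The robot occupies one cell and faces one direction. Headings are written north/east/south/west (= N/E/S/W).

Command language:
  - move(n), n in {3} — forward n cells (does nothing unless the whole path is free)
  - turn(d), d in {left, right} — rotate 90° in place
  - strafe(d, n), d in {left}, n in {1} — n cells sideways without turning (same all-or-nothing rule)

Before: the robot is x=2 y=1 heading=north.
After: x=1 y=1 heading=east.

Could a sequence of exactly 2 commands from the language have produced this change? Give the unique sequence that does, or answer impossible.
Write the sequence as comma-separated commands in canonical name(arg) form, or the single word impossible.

key: running turn(right) before strafe(left, 1) would end elsewhere — order is forced
t0: x=2 y=1 heading=north
1. strafe(left, 1) → x=1 y=1 heading=north
2. turn(right) → x=1 y=1 heading=east
all 16 alternatives checked — unique.

strafe(left, 1), turn(right)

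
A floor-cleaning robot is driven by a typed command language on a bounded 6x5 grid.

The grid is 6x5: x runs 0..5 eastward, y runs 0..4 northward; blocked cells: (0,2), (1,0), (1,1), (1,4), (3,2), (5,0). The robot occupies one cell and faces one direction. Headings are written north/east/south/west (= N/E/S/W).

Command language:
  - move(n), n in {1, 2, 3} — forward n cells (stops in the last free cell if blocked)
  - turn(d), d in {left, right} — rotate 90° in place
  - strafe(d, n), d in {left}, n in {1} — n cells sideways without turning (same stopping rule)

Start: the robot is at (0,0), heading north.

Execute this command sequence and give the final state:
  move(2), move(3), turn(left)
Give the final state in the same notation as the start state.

at (0,1), heading west

initial: at (0,0), heading north
step 1 (move(2)): at (0,1), heading north
step 2 (move(3)): at (0,1), heading north
step 3 (turn(left)): at (0,1), heading west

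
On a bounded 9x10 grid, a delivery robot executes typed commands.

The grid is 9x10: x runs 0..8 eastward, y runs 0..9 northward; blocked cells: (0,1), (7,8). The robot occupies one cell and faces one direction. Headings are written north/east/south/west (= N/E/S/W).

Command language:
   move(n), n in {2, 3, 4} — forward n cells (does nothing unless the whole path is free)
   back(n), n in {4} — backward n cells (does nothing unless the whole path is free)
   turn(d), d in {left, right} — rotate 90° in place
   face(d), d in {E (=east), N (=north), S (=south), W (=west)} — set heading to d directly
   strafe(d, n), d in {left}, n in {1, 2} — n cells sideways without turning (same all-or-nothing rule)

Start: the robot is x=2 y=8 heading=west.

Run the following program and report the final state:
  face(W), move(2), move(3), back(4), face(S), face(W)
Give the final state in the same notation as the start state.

x=4 y=8 heading=west

from: x=2 y=8 heading=west
[1] after face(W): x=2 y=8 heading=west
[2] after move(2): x=0 y=8 heading=west
[3] after move(3): x=0 y=8 heading=west
[4] after back(4): x=4 y=8 heading=west
[5] after face(S): x=4 y=8 heading=south
[6] after face(W): x=4 y=8 heading=west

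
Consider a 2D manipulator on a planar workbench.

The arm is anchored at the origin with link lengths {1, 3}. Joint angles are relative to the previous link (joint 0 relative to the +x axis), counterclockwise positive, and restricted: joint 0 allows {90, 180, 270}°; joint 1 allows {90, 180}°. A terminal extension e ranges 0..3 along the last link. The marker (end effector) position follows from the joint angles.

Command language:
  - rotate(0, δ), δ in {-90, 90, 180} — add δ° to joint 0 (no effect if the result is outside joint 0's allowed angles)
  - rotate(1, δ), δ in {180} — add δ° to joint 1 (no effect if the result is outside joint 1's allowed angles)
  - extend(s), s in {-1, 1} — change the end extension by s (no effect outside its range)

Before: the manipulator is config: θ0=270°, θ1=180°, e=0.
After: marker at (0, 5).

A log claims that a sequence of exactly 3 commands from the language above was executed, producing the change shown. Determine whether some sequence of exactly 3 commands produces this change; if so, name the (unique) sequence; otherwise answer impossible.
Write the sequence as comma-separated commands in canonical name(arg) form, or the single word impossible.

extend(1), extend(1), extend(1)

t0: config: θ0=270°, θ1=180°, e=0
1. extend(1) → config: θ0=270°, θ1=180°, e=1
2. extend(1) → config: θ0=270°, θ1=180°, e=2
3. extend(1) → config: θ0=270°, θ1=180°, e=3
no other 3-command option fits: unique.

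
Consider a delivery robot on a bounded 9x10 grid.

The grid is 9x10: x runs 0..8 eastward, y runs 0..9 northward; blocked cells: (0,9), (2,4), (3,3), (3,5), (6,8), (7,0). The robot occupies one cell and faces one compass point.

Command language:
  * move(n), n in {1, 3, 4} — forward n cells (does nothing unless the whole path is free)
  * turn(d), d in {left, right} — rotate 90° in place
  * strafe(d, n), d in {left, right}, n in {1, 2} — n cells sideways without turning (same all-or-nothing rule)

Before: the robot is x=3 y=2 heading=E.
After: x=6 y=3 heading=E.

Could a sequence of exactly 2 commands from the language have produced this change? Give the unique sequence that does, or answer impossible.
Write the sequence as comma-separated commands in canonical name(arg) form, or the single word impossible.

key: heading stays E — no command in the sequence turns
start: x=3 y=2 heading=E
1. move(3) → x=6 y=2 heading=E
2. strafe(left, 1) → x=6 y=3 heading=E
no rival 2-sequence matches.

move(3), strafe(left, 1)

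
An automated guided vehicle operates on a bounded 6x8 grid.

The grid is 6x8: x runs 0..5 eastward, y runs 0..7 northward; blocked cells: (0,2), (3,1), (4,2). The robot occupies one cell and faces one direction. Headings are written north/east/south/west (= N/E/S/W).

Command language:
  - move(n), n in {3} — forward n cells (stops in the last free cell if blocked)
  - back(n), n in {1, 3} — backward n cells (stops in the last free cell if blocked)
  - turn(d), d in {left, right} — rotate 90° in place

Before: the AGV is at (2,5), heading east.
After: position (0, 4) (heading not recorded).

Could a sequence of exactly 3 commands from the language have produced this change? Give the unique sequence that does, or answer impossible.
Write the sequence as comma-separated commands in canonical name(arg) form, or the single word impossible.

key: order matters: swapping back(3) and back(1) lands elsewhere
from: at (2,5), heading east
[1] after back(3): at (0,5), heading east
[2] after turn(left): at (0,5), heading north
[3] after back(1): at (0,4), heading north
no rival 3-sequence matches.

back(3), turn(left), back(1)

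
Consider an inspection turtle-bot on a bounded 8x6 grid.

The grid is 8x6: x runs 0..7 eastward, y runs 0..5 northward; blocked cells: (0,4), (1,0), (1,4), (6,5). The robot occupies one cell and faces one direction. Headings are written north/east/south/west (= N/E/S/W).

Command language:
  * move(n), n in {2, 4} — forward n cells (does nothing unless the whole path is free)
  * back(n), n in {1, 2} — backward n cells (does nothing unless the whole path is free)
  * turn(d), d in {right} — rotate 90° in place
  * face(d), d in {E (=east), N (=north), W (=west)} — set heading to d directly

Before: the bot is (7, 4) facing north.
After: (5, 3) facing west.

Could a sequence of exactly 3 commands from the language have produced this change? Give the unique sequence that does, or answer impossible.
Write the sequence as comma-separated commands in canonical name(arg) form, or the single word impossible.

back(1), face(W), move(2)

key: position moved to (5,3) AND the heading swung to W — translation plus rotation needed
start: (7, 4) facing north
1. back(1) → (7, 3) facing north
2. face(W) → (7, 3) facing west
3. move(2) → (5, 3) facing west
uniquely the one of 512 3-step routes that fits.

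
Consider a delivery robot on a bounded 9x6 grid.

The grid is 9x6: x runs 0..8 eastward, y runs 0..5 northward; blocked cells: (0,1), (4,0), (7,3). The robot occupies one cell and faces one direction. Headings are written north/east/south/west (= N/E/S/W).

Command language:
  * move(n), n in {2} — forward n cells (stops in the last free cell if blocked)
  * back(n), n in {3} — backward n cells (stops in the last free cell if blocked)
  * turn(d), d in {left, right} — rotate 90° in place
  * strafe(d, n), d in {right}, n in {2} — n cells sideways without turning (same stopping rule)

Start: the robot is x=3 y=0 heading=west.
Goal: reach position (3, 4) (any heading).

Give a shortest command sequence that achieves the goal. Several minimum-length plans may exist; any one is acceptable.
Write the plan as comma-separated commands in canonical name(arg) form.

strafe(right, 2), strafe(right, 2)

start: x=3 y=0 heading=west
[1] after strafe(right, 2): x=3 y=2 heading=west
[2] after strafe(right, 2): x=3 y=4 heading=west
shorter routes all fall short; 2 is best.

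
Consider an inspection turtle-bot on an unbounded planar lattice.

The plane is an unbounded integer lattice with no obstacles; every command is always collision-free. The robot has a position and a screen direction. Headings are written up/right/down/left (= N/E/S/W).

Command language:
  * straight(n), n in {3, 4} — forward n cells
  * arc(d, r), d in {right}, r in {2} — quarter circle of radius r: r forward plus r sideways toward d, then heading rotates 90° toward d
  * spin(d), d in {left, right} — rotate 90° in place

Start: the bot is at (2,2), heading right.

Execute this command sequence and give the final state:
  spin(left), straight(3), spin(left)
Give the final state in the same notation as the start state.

start: at (2,2), heading right
t=1 spin(left) ⇒ at (2,2), heading up
t=2 straight(3) ⇒ at (2,5), heading up
t=3 spin(left) ⇒ at (2,5), heading left

at (2,5), heading left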